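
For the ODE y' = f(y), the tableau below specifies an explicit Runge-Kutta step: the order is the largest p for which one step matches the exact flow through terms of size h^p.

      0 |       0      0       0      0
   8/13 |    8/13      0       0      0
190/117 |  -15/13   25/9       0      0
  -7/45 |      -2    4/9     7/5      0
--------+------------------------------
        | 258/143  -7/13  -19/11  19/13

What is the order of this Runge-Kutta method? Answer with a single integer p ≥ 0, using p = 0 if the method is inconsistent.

b = (258/143, -7/13, -19/11, 19/13)
c = (0, 8/13, 190/117, -7/45)
Ac = (0, 0, 200/117, 298/117)
Σ b_i: 258/143·1 + (-7/13)·1 + (-19/11)·1 + 19/13·1 = 1 ✓
b·c: (-7/13)·8/13 + (-19/11)·190/117 + 19/13·(-7/45) = -281389/83655 ≠ 1/2 ⇒ order 1.

1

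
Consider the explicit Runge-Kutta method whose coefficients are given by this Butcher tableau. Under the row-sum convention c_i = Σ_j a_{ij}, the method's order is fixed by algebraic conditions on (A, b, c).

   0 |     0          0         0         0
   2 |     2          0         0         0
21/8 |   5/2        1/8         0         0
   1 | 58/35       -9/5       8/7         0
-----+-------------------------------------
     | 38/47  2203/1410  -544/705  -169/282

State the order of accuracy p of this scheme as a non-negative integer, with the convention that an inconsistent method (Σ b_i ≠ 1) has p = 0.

3

b = (38/47, 2203/1410, -544/705, -169/282)
c = (0, 2, 21/8, 1)
Ac = (0, 0, 1/4, -3/5)
Σ b_i: 38/47·1 + 2203/1410·1 + (-544/705)·1 + (-169/282)·1 = 1 ✓
b·c: 2203/1410·2 + (-544/705)·21/8 + (-169/282)·1 = 1/2 ✓
b·c²: 2203/1410·4 + (-544/705)·441/64 + (-169/282)·1 = 1/3 ✓
b·Ac: (-544/705)·1/4 + (-169/282)·(-3/5) = 1/6 ✓
b·c³: 2203/1410·8 + (-544/705)·9261/512 + (-169/282)·1 = -1547/752 ≠ 1/4 ⇒ order 3.
b·(c∘Ac): (-544/705)·21/32 + (-169/282)·(-3/5) = -69/470 ≠ 1/8
b·Ac²: (-544/705)·1/2 + (-169/282)·27/40 = -1783/2256 ≠ 1/12
b·A²c: (-169/282)·2/7 = -169/987 ≠ 1/24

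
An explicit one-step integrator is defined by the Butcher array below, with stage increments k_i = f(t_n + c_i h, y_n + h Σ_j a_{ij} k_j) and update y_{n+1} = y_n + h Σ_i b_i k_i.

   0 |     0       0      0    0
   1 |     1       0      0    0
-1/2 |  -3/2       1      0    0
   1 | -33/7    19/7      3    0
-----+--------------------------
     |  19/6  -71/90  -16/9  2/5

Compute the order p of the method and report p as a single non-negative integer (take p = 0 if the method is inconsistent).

b = (19/6, -71/90, -16/9, 2/5)
c = (0, 1, -1/2, 1)
Ac = (0, 0, 1, 17/14)
Σ b_i: 19/6·1 + (-71/90)·1 + (-16/9)·1 + 2/5·1 = 1 ✓
b·c: (-71/90)·1 + (-16/9)·(-1/2) + 2/5·1 = 1/2 ✓
b·c²: (-71/90)·1 + (-16/9)·1/4 + 2/5·1 = -5/6 ≠ 1/3 ⇒ order 2.
b·Ac: (-16/9)·1 + 2/5·17/14 = -407/315 ≠ 1/6

2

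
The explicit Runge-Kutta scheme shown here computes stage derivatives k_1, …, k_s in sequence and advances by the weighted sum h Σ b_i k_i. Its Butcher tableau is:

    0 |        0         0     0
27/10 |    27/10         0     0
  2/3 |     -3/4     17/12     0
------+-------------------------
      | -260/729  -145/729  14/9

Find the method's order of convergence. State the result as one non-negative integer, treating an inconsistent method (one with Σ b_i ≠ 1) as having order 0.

2

b = (-260/729, -145/729, 14/9)
c = (0, 27/10, 2/3)
Ac = (0, 0, 153/40)
Σ b_i: (-260/729)·1 + (-145/729)·1 + 14/9·1 = 1 ✓
b·c: (-145/729)·27/10 + 14/9·2/3 = 1/2 ✓
b·c²: (-145/729)·729/100 + 14/9·4/9 = -1229/1620 ≠ 1/3 ⇒ order 2.
b·Ac: 14/9·153/40 = 119/20 ≠ 1/6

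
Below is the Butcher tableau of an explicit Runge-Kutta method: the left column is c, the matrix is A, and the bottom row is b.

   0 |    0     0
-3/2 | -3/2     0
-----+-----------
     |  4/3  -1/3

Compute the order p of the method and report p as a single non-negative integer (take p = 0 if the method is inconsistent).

2

b = (4/3, -1/3)
c = (0, -3/2)
Σ b_i: 4/3·1 + (-1/3)·1 = 1 ✓
b·c: (-1/3)·(-3/2) = 1/2 ✓; 2 stages ⇒ order 2.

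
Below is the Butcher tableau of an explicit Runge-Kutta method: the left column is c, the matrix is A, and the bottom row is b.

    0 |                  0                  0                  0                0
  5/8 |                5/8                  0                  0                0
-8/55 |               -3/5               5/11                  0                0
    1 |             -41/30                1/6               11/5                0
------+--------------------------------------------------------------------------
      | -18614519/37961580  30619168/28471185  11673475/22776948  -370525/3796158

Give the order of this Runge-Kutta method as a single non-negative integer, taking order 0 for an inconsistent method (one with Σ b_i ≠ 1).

b = (-18614519/37961580, 30619168/28471185, 11673475/22776948, -370525/3796158)
c = (0, 5/8, -8/55, 1)
Ac = (0, 0, 25/88, -259/1200)
Σ b_i: (-18614519/37961580)·1 + 30619168/28471185·1 + 11673475/22776948·1 + (-370525/3796158)·1 = 1 ✓
b·c: 30619168/28471185·5/8 + 11673475/22776948·(-8/55) + (-370525/3796158)·1 = 1/2 ✓
b·c²: 30619168/28471185·25/64 + 11673475/22776948·64/3025 + (-370525/3796158)·1 = 1/3 ✓
b·Ac: 11673475/22776948·25/88 + (-370525/3796158)·(-259/1200) = 1/6 ✓
b·c³: 30619168/28471185·125/512 + 11673475/22776948·(-512/166375) + (-370525/3796158)·1 = 272890381/1670309520 ≠ 1/4 ⇒ order 3.
b·(c∘Ac): 11673475/22776948·(-5/121) + (-370525/3796158)·(-259/1200) = -6787/60738528 ≠ 1/8
b·Ac²: 11673475/22776948·125/704 + (-370525/3796158)·58951/528000 = 133796023/1670309520 ≠ 1/12
b·A²c: (-370525/3796158)·5/8 = -1852625/30369264 ≠ 1/24

3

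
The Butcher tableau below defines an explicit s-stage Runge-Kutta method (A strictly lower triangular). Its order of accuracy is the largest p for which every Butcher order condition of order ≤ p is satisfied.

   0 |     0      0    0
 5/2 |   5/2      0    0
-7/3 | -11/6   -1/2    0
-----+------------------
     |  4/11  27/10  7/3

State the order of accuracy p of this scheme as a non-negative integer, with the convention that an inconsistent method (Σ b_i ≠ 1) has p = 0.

0

b = (4/11, 27/10, 7/3)
c = (0, 5/2, -7/3)
Ac = (0, 0, -5/4)
Σ b_i: 4/11·1 + 27/10·1 + 7/3·1 = 1781/330 ≠ 1 ⇒ order 0.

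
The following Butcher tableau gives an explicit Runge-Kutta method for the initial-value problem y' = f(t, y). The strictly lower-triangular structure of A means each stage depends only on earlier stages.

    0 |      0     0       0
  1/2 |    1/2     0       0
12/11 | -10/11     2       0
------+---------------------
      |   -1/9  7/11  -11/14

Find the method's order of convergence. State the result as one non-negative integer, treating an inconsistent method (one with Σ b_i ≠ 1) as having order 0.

b = (-1/9, 7/11, -11/14)
c = (0, 1/2, 12/11)
Ac = (0, 0, 1)
Σ b_i: (-1/9)·1 + 7/11·1 + (-11/14)·1 = -361/1386 ≠ 1 ⇒ order 0.

0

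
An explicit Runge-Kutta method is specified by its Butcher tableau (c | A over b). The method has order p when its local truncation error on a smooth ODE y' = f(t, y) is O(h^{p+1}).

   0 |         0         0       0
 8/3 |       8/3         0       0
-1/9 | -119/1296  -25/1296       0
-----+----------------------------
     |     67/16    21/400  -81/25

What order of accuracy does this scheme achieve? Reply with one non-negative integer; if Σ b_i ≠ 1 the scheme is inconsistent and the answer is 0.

3

b = (67/16, 21/400, -81/25)
c = (0, 8/3, -1/9)
Ac = (0, 0, -25/486)
Σ b_i: 67/16·1 + 21/400·1 + (-81/25)·1 = 1 ✓
b·c: 21/400·8/3 + (-81/25)·(-1/9) = 1/2 ✓
b·c²: 21/400·64/9 + (-81/25)·1/81 = 1/3 ✓
b·Ac: (-81/25)·(-25/486) = 1/6 ✓; 3 stages ⇒ order 3.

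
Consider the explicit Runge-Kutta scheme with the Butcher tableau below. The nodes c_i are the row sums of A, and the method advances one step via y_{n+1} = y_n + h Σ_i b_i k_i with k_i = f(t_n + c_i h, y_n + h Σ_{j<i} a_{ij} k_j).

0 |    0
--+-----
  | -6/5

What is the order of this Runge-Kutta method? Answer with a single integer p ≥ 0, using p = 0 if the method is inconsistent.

b = (-6/5)
c = (0)
Σ b_i: (-6/5)·1 = -6/5 ≠ 1 ⇒ order 0.

0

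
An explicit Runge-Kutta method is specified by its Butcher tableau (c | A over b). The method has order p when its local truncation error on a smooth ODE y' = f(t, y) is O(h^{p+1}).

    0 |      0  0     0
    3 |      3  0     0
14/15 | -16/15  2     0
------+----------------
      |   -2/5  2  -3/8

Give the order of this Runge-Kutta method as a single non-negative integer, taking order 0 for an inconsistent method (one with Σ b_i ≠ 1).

b = (-2/5, 2, -3/8)
c = (0, 3, 14/15)
Ac = (0, 0, 6)
Σ b_i: (-2/5)·1 + 2·1 + (-3/8)·1 = 49/40 ≠ 1 ⇒ order 0.

0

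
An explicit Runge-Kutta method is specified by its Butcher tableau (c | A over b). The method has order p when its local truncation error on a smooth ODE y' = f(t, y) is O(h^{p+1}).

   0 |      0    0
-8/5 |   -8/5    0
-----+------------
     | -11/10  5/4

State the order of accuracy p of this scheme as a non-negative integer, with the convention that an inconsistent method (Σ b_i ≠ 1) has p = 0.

0

b = (-11/10, 5/4)
c = (0, -8/5)
Σ b_i: (-11/10)·1 + 5/4·1 = 3/20 ≠ 1 ⇒ order 0.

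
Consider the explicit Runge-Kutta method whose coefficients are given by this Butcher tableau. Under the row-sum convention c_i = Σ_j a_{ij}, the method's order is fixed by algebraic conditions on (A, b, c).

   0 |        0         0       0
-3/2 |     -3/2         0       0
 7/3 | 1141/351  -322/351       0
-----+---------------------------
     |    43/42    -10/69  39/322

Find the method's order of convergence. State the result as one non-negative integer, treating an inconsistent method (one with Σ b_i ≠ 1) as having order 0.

3

b = (43/42, -10/69, 39/322)
c = (0, -3/2, 7/3)
Ac = (0, 0, 161/117)
Σ b_i: 43/42·1 + (-10/69)·1 + 39/322·1 = 1 ✓
b·c: (-10/69)·(-3/2) + 39/322·7/3 = 1/2 ✓
b·c²: (-10/69)·9/4 + 39/322·49/9 = 1/3 ✓
b·Ac: 39/322·161/117 = 1/6 ✓; 3 stages ⇒ order 3.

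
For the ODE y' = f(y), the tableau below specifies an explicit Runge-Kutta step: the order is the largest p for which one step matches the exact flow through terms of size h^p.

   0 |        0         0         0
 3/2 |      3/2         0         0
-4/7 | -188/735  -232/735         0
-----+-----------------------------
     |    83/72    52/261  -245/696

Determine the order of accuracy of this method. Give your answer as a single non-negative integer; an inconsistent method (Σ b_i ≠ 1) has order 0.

b = (83/72, 52/261, -245/696)
c = (0, 3/2, -4/7)
Ac = (0, 0, -116/245)
Σ b_i: 83/72·1 + 52/261·1 + (-245/696)·1 = 1 ✓
b·c: 52/261·3/2 + (-245/696)·(-4/7) = 1/2 ✓
b·c²: 52/261·9/4 + (-245/696)·16/49 = 1/3 ✓
b·Ac: (-245/696)·(-116/245) = 1/6 ✓; 3 stages ⇒ order 3.

3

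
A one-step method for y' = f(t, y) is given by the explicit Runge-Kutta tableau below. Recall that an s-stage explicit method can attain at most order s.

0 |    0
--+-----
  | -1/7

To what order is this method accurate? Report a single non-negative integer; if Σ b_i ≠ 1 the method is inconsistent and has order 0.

0

b = (-1/7)
c = (0)
Σ b_i: (-1/7)·1 = -1/7 ≠ 1 ⇒ order 0.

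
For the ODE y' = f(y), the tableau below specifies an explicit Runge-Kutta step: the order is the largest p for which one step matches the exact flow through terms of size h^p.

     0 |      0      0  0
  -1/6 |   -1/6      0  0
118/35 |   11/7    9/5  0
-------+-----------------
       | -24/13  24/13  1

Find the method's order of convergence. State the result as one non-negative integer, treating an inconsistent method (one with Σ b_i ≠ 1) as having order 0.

1

b = (-24/13, 24/13, 1)
c = (0, -1/6, 118/35)
Ac = (0, 0, -3/10)
Σ b_i: (-24/13)·1 + 24/13·1 + 1·1 = 1 ✓
b·c: 24/13·(-1/6) + 1·118/35 = 1394/455 ≠ 1/2 ⇒ order 1.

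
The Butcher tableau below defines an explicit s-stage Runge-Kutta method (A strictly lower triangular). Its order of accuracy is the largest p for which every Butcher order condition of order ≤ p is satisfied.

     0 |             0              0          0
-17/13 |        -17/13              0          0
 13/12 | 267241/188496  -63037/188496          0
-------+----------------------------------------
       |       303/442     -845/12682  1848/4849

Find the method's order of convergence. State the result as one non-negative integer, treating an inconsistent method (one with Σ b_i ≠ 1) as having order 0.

b = (303/442, -845/12682, 1848/4849)
c = (0, -17/13, 13/12)
Ac = (0, 0, 4849/11088)
Σ b_i: 303/442·1 + (-845/12682)·1 + 1848/4849·1 = 1 ✓
b·c: (-845/12682)·(-17/13) + 1848/4849·13/12 = 1/2 ✓
b·c²: (-845/12682)·289/169 + 1848/4849·169/144 = 1/3 ✓
b·Ac: 1848/4849·4849/11088 = 1/6 ✓; 3 stages ⇒ order 3.

3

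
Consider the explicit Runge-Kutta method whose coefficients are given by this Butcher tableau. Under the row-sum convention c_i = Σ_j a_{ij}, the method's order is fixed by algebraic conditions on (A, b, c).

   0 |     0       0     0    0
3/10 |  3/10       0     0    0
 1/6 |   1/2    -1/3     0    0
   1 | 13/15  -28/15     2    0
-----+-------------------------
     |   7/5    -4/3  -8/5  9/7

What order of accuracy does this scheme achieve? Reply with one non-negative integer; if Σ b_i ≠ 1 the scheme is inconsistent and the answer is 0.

0

b = (7/5, -4/3, -8/5, 9/7)
c = (0, 3/10, 1/6, 1)
Ac = (0, 0, -1/10, -17/75)
Σ b_i: 7/5·1 + (-4/3)·1 + (-8/5)·1 + 9/7·1 = -26/105 ≠ 1 ⇒ order 0.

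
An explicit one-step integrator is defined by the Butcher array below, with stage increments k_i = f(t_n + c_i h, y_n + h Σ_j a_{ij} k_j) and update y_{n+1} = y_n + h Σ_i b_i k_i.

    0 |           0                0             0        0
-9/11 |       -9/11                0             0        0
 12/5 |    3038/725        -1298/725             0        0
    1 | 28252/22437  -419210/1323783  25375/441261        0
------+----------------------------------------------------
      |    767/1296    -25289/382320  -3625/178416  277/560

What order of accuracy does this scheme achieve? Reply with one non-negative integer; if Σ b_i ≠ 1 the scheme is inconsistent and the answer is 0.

4

b = (767/1296, -25289/382320, -3625/178416, 277/560)
c = (0, -9/11, 12/5, 1)
Ac = (0, 0, 1062/725, 110/277)
Σ b_i: 767/1296·1 + (-25289/382320)·1 + (-3625/178416)·1 + 277/560·1 = 1 ✓
b·c: (-25289/382320)·(-9/11) + (-3625/178416)·12/5 + 277/560·1 = 1/2 ✓
b·c²: (-25289/382320)·81/121 + (-3625/178416)·144/25 + 277/560·1 = 1/3 ✓
b·Ac: (-3625/178416)·1062/725 + 277/560·110/277 = 1/6 ✓
b·c³: (-25289/382320)·(-729/1331) + (-3625/178416)·1728/125 + 277/560·1 = 1/4 ✓
b·(c∘Ac): (-3625/178416)·12744/3625 + 277/560·110/277 = 1/8 ✓
b·Ac²: (-3625/178416)·(-9558/7975) + 277/560·1090/9141 = 1/12 ✓
b·A²c: 277/560·70/831 = 1/24 ✓; 4 stages ⇒ order 4.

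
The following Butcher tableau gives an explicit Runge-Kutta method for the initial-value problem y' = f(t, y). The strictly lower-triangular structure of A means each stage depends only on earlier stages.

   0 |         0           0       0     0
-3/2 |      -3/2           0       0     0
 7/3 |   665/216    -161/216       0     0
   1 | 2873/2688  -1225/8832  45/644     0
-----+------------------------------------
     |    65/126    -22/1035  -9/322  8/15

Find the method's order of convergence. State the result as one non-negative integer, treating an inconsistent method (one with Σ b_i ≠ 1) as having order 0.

b = (65/126, -22/1035, -9/322, 8/15)
c = (0, -3/2, 7/3, 1)
Ac = (0, 0, 161/144, 95/256)
Σ b_i: 65/126·1 + (-22/1035)·1 + (-9/322)·1 + 8/15·1 = 1 ✓
b·c: (-22/1035)·(-3/2) + (-9/322)·7/3 + 8/15·1 = 1/2 ✓
b·c²: (-22/1035)·9/4 + (-9/322)·49/9 + 8/15·1 = 1/3 ✓
b·Ac: (-9/322)·161/144 + 8/15·95/256 = 1/6 ✓
b·c³: (-22/1035)·(-27/8) + (-9/322)·343/27 + 8/15·1 = 1/4 ✓
b·(c∘Ac): (-9/322)·1127/432 + 8/15·95/256 = 1/8 ✓
b·Ac²: (-9/322)·(-161/96) + 8/15·35/512 = 1/12 ✓
b·A²c: 8/15·5/64 = 1/24 ✓; 4 stages ⇒ order 4.

4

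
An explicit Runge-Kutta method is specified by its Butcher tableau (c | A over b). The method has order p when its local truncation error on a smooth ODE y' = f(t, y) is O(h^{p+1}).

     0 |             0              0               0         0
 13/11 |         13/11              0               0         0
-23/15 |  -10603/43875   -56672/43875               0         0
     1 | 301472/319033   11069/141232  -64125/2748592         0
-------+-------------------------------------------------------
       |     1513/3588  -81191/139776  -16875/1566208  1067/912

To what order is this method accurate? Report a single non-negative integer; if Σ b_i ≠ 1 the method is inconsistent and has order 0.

b = (1513/3588, -81191/139776, -16875/1566208, 1067/912)
c = (0, 13/11, -23/15, 1)
Ac = (0, 0, -5152/3375, 137/1067)
Σ b_i: 1513/3588·1 + (-81191/139776)·1 + (-16875/1566208)·1 + 1067/912·1 = 1 ✓
b·c: (-81191/139776)·13/11 + (-16875/1566208)·(-23/15) + 1067/912·1 = 1/2 ✓
b·c²: (-81191/139776)·169/121 + (-16875/1566208)·529/225 + 1067/912·1 = 1/3 ✓
b·Ac: (-16875/1566208)·(-5152/3375) + 1067/912·137/1067 = 1/6 ✓
b·c³: (-81191/139776)·2197/1331 + (-16875/1566208)·(-12167/3375) + 1067/912·1 = 1/4 ✓
b·(c∘Ac): (-16875/1566208)·118496/50625 + 1067/912·137/1067 = 1/8 ✓
b·Ac²: (-16875/1566208)·(-66976/37125) + 1067/912·641/11737 = 1/12 ✓
b·A²c: 1067/912·38/1067 = 1/24 ✓; 4 stages ⇒ order 4.

4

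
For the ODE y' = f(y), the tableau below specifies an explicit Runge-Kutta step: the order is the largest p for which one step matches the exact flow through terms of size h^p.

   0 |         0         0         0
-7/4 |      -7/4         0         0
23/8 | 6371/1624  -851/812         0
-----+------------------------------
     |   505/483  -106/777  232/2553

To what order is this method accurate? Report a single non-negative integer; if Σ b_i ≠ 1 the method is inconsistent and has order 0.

3

b = (505/483, -106/777, 232/2553)
c = (0, -7/4, 23/8)
Ac = (0, 0, 851/464)
Σ b_i: 505/483·1 + (-106/777)·1 + 232/2553·1 = 1 ✓
b·c: (-106/777)·(-7/4) + 232/2553·23/8 = 1/2 ✓
b·c²: (-106/777)·49/16 + 232/2553·529/64 = 1/3 ✓
b·Ac: 232/2553·851/464 = 1/6 ✓; 3 stages ⇒ order 3.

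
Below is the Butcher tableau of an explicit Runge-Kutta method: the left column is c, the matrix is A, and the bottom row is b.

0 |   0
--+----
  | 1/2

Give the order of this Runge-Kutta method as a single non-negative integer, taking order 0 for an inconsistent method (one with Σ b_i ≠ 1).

b = (1/2)
c = (0)
Σ b_i: 1/2·1 = 1/2 ≠ 1 ⇒ order 0.

0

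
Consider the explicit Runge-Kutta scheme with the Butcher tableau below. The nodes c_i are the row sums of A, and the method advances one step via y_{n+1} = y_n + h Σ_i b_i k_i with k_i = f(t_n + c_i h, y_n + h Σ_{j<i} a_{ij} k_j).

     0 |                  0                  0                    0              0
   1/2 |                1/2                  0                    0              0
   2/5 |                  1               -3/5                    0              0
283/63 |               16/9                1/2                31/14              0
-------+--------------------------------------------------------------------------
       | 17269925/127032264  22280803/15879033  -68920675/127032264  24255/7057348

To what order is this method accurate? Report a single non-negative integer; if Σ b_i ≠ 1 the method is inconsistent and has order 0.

3

b = (17269925/127032264, 22280803/15879033, -68920675/127032264, 24255/7057348)
c = (0, 1/2, 2/5, 283/63)
Ac = (0, 0, -3/10, 159/140)
Σ b_i: 17269925/127032264·1 + 22280803/15879033·1 + (-68920675/127032264)·1 + 24255/7057348·1 = 1 ✓
b·c: 22280803/15879033·1/2 + (-68920675/127032264)·2/5 + 24255/7057348·283/63 = 1/2 ✓
b·c²: 22280803/15879033·1/4 + (-68920675/127032264)·4/25 + 24255/7057348·80089/3969 = 1/3 ✓
b·Ac: (-68920675/127032264)·(-3/10) + 24255/7057348·159/140 = 1/6 ✓
b·c³: 22280803/15879033·1/8 + (-68920675/127032264)·8/125 + 24255/7057348·22665187/250047 = 18094864987/40015163160 ≠ 1/4 ⇒ order 3.
b·(c∘Ac): (-68920675/127032264)·(-3/25) + 24255/7057348·14999/2940 = 6998555/84688176 ≠ 1/8
b·Ac²: (-68920675/127032264)·(-3/20) + 24255/7057348·671/1400 = 17578921/211720440 ≠ 1/12
b·A²c: 24255/7057348·(-93/140) = -64449/28229392 ≠ 1/24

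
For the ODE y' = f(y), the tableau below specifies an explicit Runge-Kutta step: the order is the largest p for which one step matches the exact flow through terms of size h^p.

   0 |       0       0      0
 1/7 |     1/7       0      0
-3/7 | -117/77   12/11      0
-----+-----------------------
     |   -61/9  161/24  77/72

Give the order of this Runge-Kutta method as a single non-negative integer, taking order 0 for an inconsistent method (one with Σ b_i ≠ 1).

b = (-61/9, 161/24, 77/72)
c = (0, 1/7, -3/7)
Ac = (0, 0, 12/77)
Σ b_i: (-61/9)·1 + 161/24·1 + 77/72·1 = 1 ✓
b·c: 161/24·1/7 + 77/72·(-3/7) = 1/2 ✓
b·c²: 161/24·1/49 + 77/72·9/49 = 1/3 ✓
b·Ac: 77/72·12/77 = 1/6 ✓; 3 stages ⇒ order 3.

3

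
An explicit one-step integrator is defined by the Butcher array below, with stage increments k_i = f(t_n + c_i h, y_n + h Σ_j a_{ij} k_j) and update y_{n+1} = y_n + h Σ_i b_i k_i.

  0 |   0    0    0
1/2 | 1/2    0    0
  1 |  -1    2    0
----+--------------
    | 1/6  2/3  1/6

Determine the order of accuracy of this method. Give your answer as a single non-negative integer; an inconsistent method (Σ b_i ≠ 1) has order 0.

b = (1/6, 2/3, 1/6)
c = (0, 1/2, 1)
Ac = (0, 0, 1)
Σ b_i: 1/6·1 + 2/3·1 + 1/6·1 = 1 ✓
b·c: 2/3·1/2 + 1/6·1 = 1/2 ✓
b·c²: 2/3·1/4 + 1/6·1 = 1/3 ✓
b·Ac: 1/6·1 = 1/6 ✓; 3 stages ⇒ order 3.

3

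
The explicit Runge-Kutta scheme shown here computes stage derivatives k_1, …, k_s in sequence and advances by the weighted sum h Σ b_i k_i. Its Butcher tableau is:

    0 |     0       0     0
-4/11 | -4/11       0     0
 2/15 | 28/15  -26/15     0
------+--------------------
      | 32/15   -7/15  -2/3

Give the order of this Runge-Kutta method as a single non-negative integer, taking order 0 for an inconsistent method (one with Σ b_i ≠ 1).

b = (32/15, -7/15, -2/3)
c = (0, -4/11, 2/15)
Ac = (0, 0, 104/165)
Σ b_i: 32/15·1 + (-7/15)·1 + (-2/3)·1 = 1 ✓
b·c: (-7/15)·(-4/11) + (-2/3)·2/15 = 8/99 ≠ 1/2 ⇒ order 1.

1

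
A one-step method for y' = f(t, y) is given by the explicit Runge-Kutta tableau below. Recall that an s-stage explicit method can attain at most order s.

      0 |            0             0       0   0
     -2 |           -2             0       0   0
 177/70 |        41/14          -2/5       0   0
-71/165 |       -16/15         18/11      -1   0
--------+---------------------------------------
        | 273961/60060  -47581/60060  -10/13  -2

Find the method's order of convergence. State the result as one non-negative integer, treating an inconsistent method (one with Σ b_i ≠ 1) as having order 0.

2

b = (273961/60060, -47581/60060, -10/13, -2)
c = (0, -2, 177/70, -71/165)
Ac = (0, 0, 4/5, -4467/770)
Σ b_i: 273961/60060·1 + (-47581/60060)·1 + (-10/13)·1 + (-2)·1 = 1 ✓
b·c: (-47581/60060)·(-2) + (-10/13)·177/70 + (-2)·(-71/165) = 1/2 ✓
b·c²: (-47581/60060)·4 + (-10/13)·31329/4900 + (-2)·5041/27225 = -293342983/34684650 ≠ 1/3 ⇒ order 2.
b·Ac: (-10/13)·4/5 + (-2)·(-4467/770) = 54991/5005 ≠ 1/6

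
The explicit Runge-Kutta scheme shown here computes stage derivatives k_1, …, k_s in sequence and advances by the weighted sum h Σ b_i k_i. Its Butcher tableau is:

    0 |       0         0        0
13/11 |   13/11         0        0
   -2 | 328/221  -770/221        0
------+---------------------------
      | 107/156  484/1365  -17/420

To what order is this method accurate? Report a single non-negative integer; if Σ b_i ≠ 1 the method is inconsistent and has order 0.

b = (107/156, 484/1365, -17/420)
c = (0, 13/11, -2)
Ac = (0, 0, -70/17)
Σ b_i: 107/156·1 + 484/1365·1 + (-17/420)·1 = 1 ✓
b·c: 484/1365·13/11 + (-17/420)·(-2) = 1/2 ✓
b·c²: 484/1365·169/121 + (-17/420)·4 = 1/3 ✓
b·Ac: (-17/420)·(-70/17) = 1/6 ✓; 3 stages ⇒ order 3.

3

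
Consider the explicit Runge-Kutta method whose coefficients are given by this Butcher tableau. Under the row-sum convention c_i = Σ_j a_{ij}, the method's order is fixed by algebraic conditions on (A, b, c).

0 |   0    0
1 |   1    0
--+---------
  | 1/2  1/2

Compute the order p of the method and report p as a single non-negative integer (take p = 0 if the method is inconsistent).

2

b = (1/2, 1/2)
c = (0, 1)
Σ b_i: 1/2·1 + 1/2·1 = 1 ✓
b·c: 1/2·1 = 1/2 ✓; 2 stages ⇒ order 2.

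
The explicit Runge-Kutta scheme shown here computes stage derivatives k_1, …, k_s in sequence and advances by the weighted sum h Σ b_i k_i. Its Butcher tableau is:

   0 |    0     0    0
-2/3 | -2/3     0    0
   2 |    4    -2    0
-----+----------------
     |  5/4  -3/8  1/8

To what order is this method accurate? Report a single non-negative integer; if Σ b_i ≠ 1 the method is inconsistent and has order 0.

3

b = (5/4, -3/8, 1/8)
c = (0, -2/3, 2)
Ac = (0, 0, 4/3)
Σ b_i: 5/4·1 + (-3/8)·1 + 1/8·1 = 1 ✓
b·c: (-3/8)·(-2/3) + 1/8·2 = 1/2 ✓
b·c²: (-3/8)·4/9 + 1/8·4 = 1/3 ✓
b·Ac: 1/8·4/3 = 1/6 ✓; 3 stages ⇒ order 3.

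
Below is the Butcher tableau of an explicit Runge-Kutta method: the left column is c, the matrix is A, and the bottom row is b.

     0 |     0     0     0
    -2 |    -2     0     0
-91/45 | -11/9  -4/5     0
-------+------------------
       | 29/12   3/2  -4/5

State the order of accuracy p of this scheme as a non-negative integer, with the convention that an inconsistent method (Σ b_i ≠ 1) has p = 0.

b = (29/12, 3/2, -4/5)
c = (0, -2, -91/45)
Ac = (0, 0, 8/5)
Σ b_i: 29/12·1 + 3/2·1 + (-4/5)·1 = 187/60 ≠ 1 ⇒ order 0.

0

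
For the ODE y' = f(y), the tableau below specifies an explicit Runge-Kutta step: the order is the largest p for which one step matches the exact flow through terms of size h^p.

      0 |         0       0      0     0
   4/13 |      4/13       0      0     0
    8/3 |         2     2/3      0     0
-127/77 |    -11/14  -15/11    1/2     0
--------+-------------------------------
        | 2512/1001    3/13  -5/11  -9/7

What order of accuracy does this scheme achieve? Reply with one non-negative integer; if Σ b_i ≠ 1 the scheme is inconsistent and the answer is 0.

b = (2512/1001, 3/13, -5/11, -9/7)
c = (0, 4/13, 8/3, -127/77)
Ac = (0, 0, 8/39, 392/429)
Σ b_i: 2512/1001·1 + 3/13·1 + (-5/11)·1 + (-9/7)·1 = 1 ✓
b·c: 3/13·4/13 + (-5/11)·8/3 + (-9/7)·(-127/77) = 267665/273273 ≠ 1/2 ⇒ order 1.

1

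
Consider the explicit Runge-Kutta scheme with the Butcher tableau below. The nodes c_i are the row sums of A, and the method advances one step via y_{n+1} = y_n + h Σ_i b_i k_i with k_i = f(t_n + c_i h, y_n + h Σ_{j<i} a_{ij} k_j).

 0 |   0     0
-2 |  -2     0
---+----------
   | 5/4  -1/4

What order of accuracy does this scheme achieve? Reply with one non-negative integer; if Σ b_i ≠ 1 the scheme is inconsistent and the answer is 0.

b = (5/4, -1/4)
c = (0, -2)
Σ b_i: 5/4·1 + (-1/4)·1 = 1 ✓
b·c: (-1/4)·(-2) = 1/2 ✓; 2 stages ⇒ order 2.

2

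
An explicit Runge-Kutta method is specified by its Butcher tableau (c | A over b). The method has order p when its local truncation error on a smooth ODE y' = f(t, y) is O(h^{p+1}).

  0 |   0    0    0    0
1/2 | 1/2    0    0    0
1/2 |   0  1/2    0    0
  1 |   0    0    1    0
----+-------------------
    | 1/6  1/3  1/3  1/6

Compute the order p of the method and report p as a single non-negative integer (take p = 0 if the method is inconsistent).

4

b = (1/6, 1/3, 1/3, 1/6)
c = (0, 1/2, 1/2, 1)
Ac = (0, 0, 1/4, 1/2)
Σ b_i: 1/6·1 + 1/3·1 + 1/3·1 + 1/6·1 = 1 ✓
b·c: 1/3·1/2 + 1/3·1/2 + 1/6·1 = 1/2 ✓
b·c²: 1/3·1/4 + 1/3·1/4 + 1/6·1 = 1/3 ✓
b·Ac: 1/3·1/4 + 1/6·1/2 = 1/6 ✓
b·c³: 1/3·1/8 + 1/3·1/8 + 1/6·1 = 1/4 ✓
b·(c∘Ac): 1/3·1/8 + 1/6·1/2 = 1/8 ✓
b·Ac²: 1/3·1/8 + 1/6·1/4 = 1/12 ✓
b·A²c: 1/6·1/4 = 1/24 ✓; 4 stages ⇒ order 4.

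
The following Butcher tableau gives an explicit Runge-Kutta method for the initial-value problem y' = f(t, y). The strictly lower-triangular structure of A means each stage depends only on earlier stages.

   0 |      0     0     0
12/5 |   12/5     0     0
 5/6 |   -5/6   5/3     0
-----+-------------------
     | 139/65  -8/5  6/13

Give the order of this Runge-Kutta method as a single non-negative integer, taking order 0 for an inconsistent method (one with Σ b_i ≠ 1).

b = (139/65, -8/5, 6/13)
c = (0, 12/5, 5/6)
Ac = (0, 0, 4)
Σ b_i: 139/65·1 + (-8/5)·1 + 6/13·1 = 1 ✓
b·c: (-8/5)·12/5 + 6/13·5/6 = -1123/325 ≠ 1/2 ⇒ order 1.

1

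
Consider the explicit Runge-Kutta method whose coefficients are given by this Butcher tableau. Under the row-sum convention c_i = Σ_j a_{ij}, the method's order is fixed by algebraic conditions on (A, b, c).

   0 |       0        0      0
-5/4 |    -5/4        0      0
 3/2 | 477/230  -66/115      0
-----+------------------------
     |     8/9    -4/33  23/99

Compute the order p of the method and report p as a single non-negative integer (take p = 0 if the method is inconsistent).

3

b = (8/9, -4/33, 23/99)
c = (0, -5/4, 3/2)
Ac = (0, 0, 33/46)
Σ b_i: 8/9·1 + (-4/33)·1 + 23/99·1 = 1 ✓
b·c: (-4/33)·(-5/4) + 23/99·3/2 = 1/2 ✓
b·c²: (-4/33)·25/16 + 23/99·9/4 = 1/3 ✓
b·Ac: 23/99·33/46 = 1/6 ✓; 3 stages ⇒ order 3.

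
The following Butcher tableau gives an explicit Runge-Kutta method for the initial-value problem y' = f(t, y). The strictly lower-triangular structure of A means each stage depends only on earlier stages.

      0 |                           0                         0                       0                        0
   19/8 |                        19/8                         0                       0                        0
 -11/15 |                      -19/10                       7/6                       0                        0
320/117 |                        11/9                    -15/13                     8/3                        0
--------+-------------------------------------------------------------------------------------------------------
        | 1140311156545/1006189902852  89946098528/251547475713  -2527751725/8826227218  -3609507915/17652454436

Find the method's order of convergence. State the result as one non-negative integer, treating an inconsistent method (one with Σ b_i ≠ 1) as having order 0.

b = (1140311156545/1006189902852, 89946098528/251547475713, -2527751725/8826227218, -3609507915/17652454436)
c = (0, 19/8, -11/15, 320/117)
Ac = (0, 0, 133/48, -21977/4680)
Σ b_i: 1140311156545/1006189902852·1 + 89946098528/251547475713·1 + (-2527751725/8826227218)·1 + (-3609507915/17652454436)·1 = 1 ✓
b·c: 89946098528/251547475713·19/8 + (-2527751725/8826227218)·(-11/15) + (-3609507915/17652454436)·320/117 = 1/2 ✓
b·c²: 89946098528/251547475713·361/64 + (-2527751725/8826227218)·121/225 + (-3609507915/17652454436)·102400/13689 = 1/3 ✓
b·Ac: (-2527751725/8826227218)·133/48 + (-3609507915/17652454436)·(-21977/4680) = 1/6 ✓
b·c³: 89946098528/251547475713·6859/512 + (-2527751725/8826227218)·(-1331/3375) + (-3609507915/17652454436)·32768000/1601613 = 267549798327113/371760690422160 ≠ 1/4 ⇒ order 3.
b·(c∘Ac): (-2527751725/8826227218)·(-1463/720) + (-3609507915/17652454436)·(-175816/13689) = 1359157616485/423658906464 ≠ 1/8
b·Ac²: (-2527751725/8826227218)·2527/384 + (-3609507915/17652454436)·(-2849749/561600) = -299060616463/353049088720 ≠ 1/12
b·A²c: (-3609507915/17652454436)·133/18 = -53340505855/35304908872 ≠ 1/24

3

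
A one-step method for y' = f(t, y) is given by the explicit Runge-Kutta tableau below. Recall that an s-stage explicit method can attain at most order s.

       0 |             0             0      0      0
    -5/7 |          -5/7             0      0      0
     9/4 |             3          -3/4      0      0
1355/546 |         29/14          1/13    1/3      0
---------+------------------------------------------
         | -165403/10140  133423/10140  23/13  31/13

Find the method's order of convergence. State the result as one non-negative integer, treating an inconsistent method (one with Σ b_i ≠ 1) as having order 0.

2

b = (-165403/10140, 133423/10140, 23/13, 31/13)
c = (0, -5/7, 9/4, 1355/546)
Ac = (0, 0, 15/28, 253/364)
Σ b_i: (-165403/10140)·1 + 133423/10140·1 + 23/13·1 + 31/13·1 = 1 ✓
b·c: 133423/10140·(-5/7) + 23/13·9/4 + 31/13·1355/546 = 1/2 ✓
b·c²: 133423/10140·25/49 + 23/13·81/16 + 31/13·1836025/298116 = 470584567/15502032 ≠ 1/3 ⇒ order 2.
b·Ac: 23/13·15/28 + 31/13·253/364 = 3082/1183 ≠ 1/6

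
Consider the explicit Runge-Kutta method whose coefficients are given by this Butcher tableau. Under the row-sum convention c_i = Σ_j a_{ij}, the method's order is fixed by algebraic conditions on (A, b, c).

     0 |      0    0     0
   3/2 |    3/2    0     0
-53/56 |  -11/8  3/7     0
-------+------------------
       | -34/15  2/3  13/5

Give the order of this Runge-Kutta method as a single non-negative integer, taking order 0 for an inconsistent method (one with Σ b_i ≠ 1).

1

b = (-34/15, 2/3, 13/5)
c = (0, 3/2, -53/56)
Ac = (0, 0, 9/14)
Σ b_i: (-34/15)·1 + 2/3·1 + 13/5·1 = 1 ✓
b·c: 2/3·3/2 + 13/5·(-53/56) = -409/280 ≠ 1/2 ⇒ order 1.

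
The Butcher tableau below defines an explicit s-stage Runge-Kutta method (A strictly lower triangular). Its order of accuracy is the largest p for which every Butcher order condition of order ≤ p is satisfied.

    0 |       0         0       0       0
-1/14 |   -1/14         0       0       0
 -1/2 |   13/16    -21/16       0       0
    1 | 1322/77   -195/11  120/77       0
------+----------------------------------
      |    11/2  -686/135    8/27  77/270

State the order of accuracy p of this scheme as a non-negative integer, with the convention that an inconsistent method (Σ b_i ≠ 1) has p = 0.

4

b = (11/2, -686/135, 8/27, 77/270)
c = (0, -1/14, -1/2, 1)
Ac = (0, 0, 3/32, 75/154)
Σ b_i: 11/2·1 + (-686/135)·1 + 8/27·1 + 77/270·1 = 1 ✓
b·c: (-686/135)·(-1/14) + 8/27·(-1/2) + 77/270·1 = 1/2 ✓
b·c²: (-686/135)·1/196 + 8/27·1/4 + 77/270·1 = 1/3 ✓
b·Ac: 8/27·3/32 + 77/270·75/154 = 1/6 ✓
b·c³: (-686/135)·(-1/2744) + 8/27·(-1/8) + 77/270·1 = 1/4 ✓
b·(c∘Ac): 8/27·(-3/64) + 77/270·75/154 = 1/8 ✓
b·Ac²: 8/27·(-3/448) + 77/270·645/2156 = 1/12 ✓
b·A²c: 77/270·45/308 = 1/24 ✓; 4 stages ⇒ order 4.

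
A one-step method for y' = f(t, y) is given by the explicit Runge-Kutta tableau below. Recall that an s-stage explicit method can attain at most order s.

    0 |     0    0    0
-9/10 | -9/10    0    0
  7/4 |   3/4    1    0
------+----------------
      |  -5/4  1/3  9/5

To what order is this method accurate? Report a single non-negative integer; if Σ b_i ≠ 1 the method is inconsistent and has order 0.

b = (-5/4, 1/3, 9/5)
c = (0, -9/10, 7/4)
Ac = (0, 0, -9/10)
Σ b_i: (-5/4)·1 + 1/3·1 + 9/5·1 = 53/60 ≠ 1 ⇒ order 0.

0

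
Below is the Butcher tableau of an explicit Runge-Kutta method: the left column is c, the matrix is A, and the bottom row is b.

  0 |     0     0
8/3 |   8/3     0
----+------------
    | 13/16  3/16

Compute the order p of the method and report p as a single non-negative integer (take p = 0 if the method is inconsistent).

2

b = (13/16, 3/16)
c = (0, 8/3)
Σ b_i: 13/16·1 + 3/16·1 = 1 ✓
b·c: 3/16·8/3 = 1/2 ✓; 2 stages ⇒ order 2.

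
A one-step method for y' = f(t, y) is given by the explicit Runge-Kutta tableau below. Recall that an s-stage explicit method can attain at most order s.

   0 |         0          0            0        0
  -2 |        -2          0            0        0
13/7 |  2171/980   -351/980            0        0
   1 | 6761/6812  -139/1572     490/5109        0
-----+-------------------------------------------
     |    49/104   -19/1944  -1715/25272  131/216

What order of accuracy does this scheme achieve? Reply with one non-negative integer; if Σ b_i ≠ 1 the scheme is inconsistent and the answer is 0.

4

b = (49/104, -19/1944, -1715/25272, 131/216)
c = (0, -2, 13/7, 1)
Ac = (0, 0, 351/490, 93/262)
Σ b_i: 49/104·1 + (-19/1944)·1 + (-1715/25272)·1 + 131/216·1 = 1 ✓
b·c: (-19/1944)·(-2) + (-1715/25272)·13/7 + 131/216·1 = 1/2 ✓
b·c²: (-19/1944)·4 + (-1715/25272)·169/49 + 131/216·1 = 1/3 ✓
b·Ac: (-1715/25272)·351/490 + 131/216·93/262 = 1/6 ✓
b·c³: (-19/1944)·(-8) + (-1715/25272)·2197/343 + 131/216·1 = 1/4 ✓
b·(c∘Ac): (-1715/25272)·4563/3430 + 131/216·93/262 = 1/8 ✓
b·Ac²: (-1715/25272)·(-351/245) + 131/216·(-3/131) = 1/12 ✓
b·A²c: 131/216·9/131 = 1/24 ✓; 4 stages ⇒ order 4.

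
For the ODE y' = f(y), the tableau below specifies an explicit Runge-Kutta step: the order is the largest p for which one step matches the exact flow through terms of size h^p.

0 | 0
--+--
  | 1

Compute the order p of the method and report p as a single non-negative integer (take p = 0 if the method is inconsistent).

b = (1)
c = (0)
Σ b_i: 1·1 = 1 ✓; 1 stage ⇒ order 1.

1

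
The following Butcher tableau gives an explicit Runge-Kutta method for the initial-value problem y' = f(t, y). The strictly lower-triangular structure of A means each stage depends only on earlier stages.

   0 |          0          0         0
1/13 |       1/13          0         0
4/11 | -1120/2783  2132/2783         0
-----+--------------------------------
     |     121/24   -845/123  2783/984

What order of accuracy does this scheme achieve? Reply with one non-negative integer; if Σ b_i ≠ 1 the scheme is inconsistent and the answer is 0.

b = (121/24, -845/123, 2783/984)
c = (0, 1/13, 4/11)
Ac = (0, 0, 164/2783)
Σ b_i: 121/24·1 + (-845/123)·1 + 2783/984·1 = 1 ✓
b·c: (-845/123)·1/13 + 2783/984·4/11 = 1/2 ✓
b·c²: (-845/123)·1/169 + 2783/984·16/121 = 1/3 ✓
b·Ac: 2783/984·164/2783 = 1/6 ✓; 3 stages ⇒ order 3.

3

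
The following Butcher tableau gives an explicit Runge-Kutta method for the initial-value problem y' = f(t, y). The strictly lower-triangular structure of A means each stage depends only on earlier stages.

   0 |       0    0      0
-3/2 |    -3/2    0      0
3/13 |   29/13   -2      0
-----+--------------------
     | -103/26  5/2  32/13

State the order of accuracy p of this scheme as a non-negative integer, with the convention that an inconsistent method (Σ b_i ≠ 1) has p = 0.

b = (-103/26, 5/2, 32/13)
c = (0, -3/2, 3/13)
Ac = (0, 0, 3)
Σ b_i: (-103/26)·1 + 5/2·1 + 32/13·1 = 1 ✓
b·c: 5/2·(-3/2) + 32/13·3/13 = -2151/676 ≠ 1/2 ⇒ order 1.

1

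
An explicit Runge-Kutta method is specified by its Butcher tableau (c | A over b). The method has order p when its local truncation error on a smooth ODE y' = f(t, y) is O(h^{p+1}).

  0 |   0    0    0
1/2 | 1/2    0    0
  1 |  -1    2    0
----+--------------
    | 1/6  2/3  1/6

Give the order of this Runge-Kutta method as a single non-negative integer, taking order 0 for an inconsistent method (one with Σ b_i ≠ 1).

b = (1/6, 2/3, 1/6)
c = (0, 1/2, 1)
Ac = (0, 0, 1)
Σ b_i: 1/6·1 + 2/3·1 + 1/6·1 = 1 ✓
b·c: 2/3·1/2 + 1/6·1 = 1/2 ✓
b·c²: 2/3·1/4 + 1/6·1 = 1/3 ✓
b·Ac: 1/6·1 = 1/6 ✓; 3 stages ⇒ order 3.

3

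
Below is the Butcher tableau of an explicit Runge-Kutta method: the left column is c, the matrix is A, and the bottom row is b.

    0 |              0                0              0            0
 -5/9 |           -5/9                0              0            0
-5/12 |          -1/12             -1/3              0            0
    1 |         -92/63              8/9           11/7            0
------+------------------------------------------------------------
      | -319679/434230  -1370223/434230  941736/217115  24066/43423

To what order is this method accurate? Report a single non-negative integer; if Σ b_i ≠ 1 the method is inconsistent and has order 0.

b = (-319679/434230, -1370223/434230, 941736/217115, 24066/43423)
c = (0, -5/9, -5/12, 1)
Ac = (0, 0, 5/27, -2605/2268)
Σ b_i: (-319679/434230)·1 + (-1370223/434230)·1 + 941736/217115·1 + 24066/43423·1 = 1 ✓
b·c: (-1370223/434230)·(-5/9) + 941736/217115·(-5/12) + 24066/43423·1 = 1/2 ✓
b·c²: (-1370223/434230)·25/81 + 941736/217115·25/144 + 24066/43423·1 = 1/3 ✓
b·Ac: 941736/217115·5/27 + 24066/43423·(-2605/2268) = 1/6 ✓
b·c³: (-1370223/434230)·(-125/729) + 941736/217115·(-125/1728) + 24066/43423·1 = 7330231/9379368 ≠ 1/4 ⇒ order 3.
b·(c∘Ac): 941736/217115·(-25/324) + 24066/43423·(-2605/2268) = -2277445/2344842 ≠ 1/8
b·Ac²: 941736/217115·(-25/243) + 24066/43423·44675/81648 = -1341185/9379368 ≠ 1/12
b·A²c: 24066/43423·55/189 = 21010/130269 ≠ 1/24

3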